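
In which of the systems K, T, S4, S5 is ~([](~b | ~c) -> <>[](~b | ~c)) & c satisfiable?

K-tableau for the formula:
1. ~([](~b | ~c) -> <>[](~b | ~c)) & c, 0
2. ~([](~b | ~c) -> <>[](~b | ~c)), 0
3. c, 0
4. [](~b | ~c), 0
5. ~<>[](~b | ~c), 0
Complete open branch: satisfiable in K.
T-tableau for the formula:
1. ~([](~b | ~c) -> <>[](~b | ~c)) & c, 0
2. ~([](~b | ~c) -> <>[](~b | ~c)), 0
3. c, 0
4. [](~b | ~c), 0
5. ~<>[](~b | ~c), 0
6. ~b | ~c, 0
7. ~[](~b | ~c), 0
8. ~b, 0
9. ~(~b | ~c), 1
10. b, 1
11. c, 1
12. ~b | ~c, 1
13. ~[](~b | ~c), 1
14. ~c, 1
Accessibility: 0R0, 0R1, 1R1
Branch closes: c and ~c both at 1.
Every branch closes (one shown): unsatisfiable in T, hence also in S4, S5 (every S4/S5-frame is a T-frame).

K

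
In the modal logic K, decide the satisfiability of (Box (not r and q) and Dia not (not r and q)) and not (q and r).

1. (Box (not r and q) and Dia not (not r and q)) and not (q and r), w0
2. Box (not r and q) and Dia not (not r and q), w0   [and-rule on 1]
3. not (q and r), w0   [and-rule on 1]
4. Box (not r and q), w0   [and-rule on 2]
5. Dia not (not r and q), w0   [and-rule on 2]
6. not r, w0   [neg-and-rule on 3 (branches; this branch)]
7. not (not r and q), w1   [Dia-rule on 5: fresh world w1, w0Rw1]
8. not r and q, w1   [Box-rule on 4 via w0Rw1]
9. not r, w1   [and-rule on 8]
10. q, w1   [and-rule on 8]
11. not q, w1   [neg-and-rule on 7 (branches; this branch)]
Accessibility: w0Rw1
Branch closes: q and not q both at w1.
Every branch closes; the branch above is one of them.

Unsatisfiable (every branch closes)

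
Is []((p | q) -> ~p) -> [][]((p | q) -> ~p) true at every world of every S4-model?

Valid in S4

Tableau for the negation ~([]((p | q) -> ~p) -> [][]((p | q) -> ~p)):
1. ~([]((p | q) -> ~p) -> [][]((p | q) -> ~p)), w0
2. []((p | q) -> ~p), w0
3. ~[][]((p | q) -> ~p), w0
4. (p | q) -> ~p, w0
5. ~(p | q), w0
6. ~p, w0
7. ~q, w0
8. ~[]((p | q) -> ~p), w1
9. (p | q) -> ~p, w1
10. ~(p | q), w1
11. ~p, w1
12. ~q, w1
13. ~((p | q) -> ~p), w2
14. p | q, w2
15. p, w2
16. (p | q) -> ~p, w2
17. q, w2
18. ~(p | q), w2
19. ~p, w2
20. ~q, w2
Accessibility: w0Rw0, w0Rw1, w0Rw2, w1Rw1, w1Rw2, w2Rw2
Branch closes: p and ~p both at w2.
All branches of the negation close; one closing branch shown above.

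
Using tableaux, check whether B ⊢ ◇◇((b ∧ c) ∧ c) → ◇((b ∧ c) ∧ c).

Tableau for the negation ¬(◇◇((b ∧ c) ∧ c) → ◇((b ∧ c) ∧ c)):
1. ¬(◇◇((b ∧ c) ∧ c) → ◇((b ∧ c) ∧ c)), u
2. ◇◇((b ∧ c) ∧ c), u
3. ¬◇((b ∧ c) ∧ c), u
4. ¬((b ∧ c) ∧ c), u
5. ¬c, u
6. ◇((b ∧ c) ∧ c), v
7. ¬((b ∧ c) ∧ c), v
8. ¬c, v
9. (b ∧ c) ∧ c, w
10. b ∧ c, w
11. c, w
12. b, w
Accessibility: uRu, uRv, vRu, vRv, vRw, wRv, wRw
The negation has an open branch (countermodel exists).

No, not valid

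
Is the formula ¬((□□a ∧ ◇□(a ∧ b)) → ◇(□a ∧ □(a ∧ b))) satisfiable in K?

1. ¬((□□a ∧ ◇□(a ∧ b)) → ◇(□a ∧ □(a ∧ b))), u
2. □□a ∧ ◇□(a ∧ b), u
3. ¬◇(□a ∧ □(a ∧ b)), u
4. □□a, u
5. ◇□(a ∧ b), u
6. □(a ∧ b), v
7. ¬(□a ∧ □(a ∧ b)), v
8. □a, v
9. ¬□(a ∧ b), v
10. ¬(a ∧ b), w
11. a ∧ b, w
12. a, w
13. b, w
14. ¬b, w
Accessibility: uRv, vRw
Branch closes: b and ¬b both at w.
(One branch shown.) All branches close.

Unsatisfiable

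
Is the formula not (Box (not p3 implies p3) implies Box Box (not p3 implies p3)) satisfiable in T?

Satisfiable

1. not (Box (not p3 implies p3) implies Box Box (not p3 implies p3)), w0
2. Box (not p3 implies p3), w0   [neg-implies-rule on 1]
3. not Box Box (not p3 implies p3), w0   [neg-implies-rule on 1]
4. not p3 implies p3, w0   [Box-rule on 2 via w0Rw0]
5. p3, w0   [implies-rule on 4 (branches; this branch)]
6. not Box (not p3 implies p3), w1   [neg-Box-rule on 3: fresh world w1, w0Rw1]
7. not p3 implies p3, w1   [Box-rule on 2 via w0Rw1]
8. p3, w1   [implies-rule on 7 (branches; this branch)]
9. not (not p3 implies p3), w2   [neg-Box-rule on 6: fresh world w2, w1Rw2]
10. not p3, w2   [neg-implies-rule on 9]
Accessibility: w0Rw0, w0Rw1, w1Rw1, w1Rw2, w2Rw2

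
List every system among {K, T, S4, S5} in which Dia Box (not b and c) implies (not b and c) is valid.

S4-tableau for the negation not (Dia Box (not b and c) implies (not b and c)):
1. not (Dia Box (not b and c) implies (not b and c)), 0
2. Dia Box (not b and c), 0
3. not (not b and c), 0
4. not c, 0
5. Box (not b and c), 1
6. not b and c, 1
7. not b, 1
8. c, 1
Accessibility: 0R0, 0R1, 1R1
Complete open branch: countermodel on an S4-frame, so not valid in S4, nor in K, T (the same frame is also a K-frame and a T-frame).
S5-tableau for the negation not (Dia Box (not b and c) implies (not b and c)):
1. not (Dia Box (not b and c) implies (not b and c)), 0
2. Dia Box (not b and c), 0
3. not (not b and c), 0
4. not c, 0
5. Box (not b and c), 1
6. not b and c, 0
7. not b, 0
8. c, 0
Accessibility: 0R0, 0R1, 1R0, 1R1
Branch closes: c and not c both at 0.
Every branch closes (one shown): valid in S5.

S5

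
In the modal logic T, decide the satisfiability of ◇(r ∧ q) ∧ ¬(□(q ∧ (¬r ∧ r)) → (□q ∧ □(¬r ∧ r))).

1. ◇(r ∧ q) ∧ ¬(□(q ∧ (¬r ∧ r)) → (□q ∧ □(¬r ∧ r))), u
2. ◇(r ∧ q), u
3. ¬(□(q ∧ (¬r ∧ r)) → (□q ∧ □(¬r ∧ r))), u
4. □(q ∧ (¬r ∧ r)), u
5. ¬(□q ∧ □(¬r ∧ r)), u
6. q ∧ (¬r ∧ r), u
7. q, u
8. ¬r ∧ r, u
9. ¬r, u
10. r, u
Accessibility: uRu
Branch closes: r and ¬r both at u.
All branches of the tableau close; one closing branch shown above.

Unsatisfiable (every branch closes)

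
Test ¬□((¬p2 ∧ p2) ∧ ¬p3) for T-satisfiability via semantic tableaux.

1. ¬□((¬p2 ∧ p2) ∧ ¬p3), u
2. ¬((¬p2 ∧ p2) ∧ ¬p3), v   [¬□-rule on 1: fresh world v, uRv]
3. p3, v   [¬∧-rule on 2 (branches; this branch)]
Accessibility: uRu, uRv, vRv

Satisfiable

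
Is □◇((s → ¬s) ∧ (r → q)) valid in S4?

No, not valid

Tableau for the negation ¬□◇((s → ¬s) ∧ (r → q)):
1. ¬□◇((s → ¬s) ∧ (r → q)), u
2. ¬◇((s → ¬s) ∧ (r → q)), v
3. ¬((s → ¬s) ∧ (r → q)), v
4. ¬(r → q), v
5. r, v
6. ¬q, v
Accessibility: uRu, uRv, vRv
The negation has an open branch (countermodel exists).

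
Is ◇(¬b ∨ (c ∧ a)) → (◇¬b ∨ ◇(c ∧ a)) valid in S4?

Yes, valid

Tableau for the negation ¬(◇(¬b ∨ (c ∧ a)) → (◇¬b ∨ ◇(c ∧ a))):
1. ¬(◇(¬b ∨ (c ∧ a)) → (◇¬b ∨ ◇(c ∧ a))), w0
2. ◇(¬b ∨ (c ∧ a)), w0
3. ¬(◇¬b ∨ ◇(c ∧ a)), w0
4. ¬◇¬b, w0
5. ¬◇(c ∧ a), w0
6. b, w0
7. ¬(c ∧ a), w0
8. ¬a, w0
9. ¬b ∨ (c ∧ a), w1
10. b, w1
11. ¬(c ∧ a), w1
12. c ∧ a, w1
13. c, w1
14. a, w1
15. ¬a, w1
Accessibility: w0Rw0, w0Rw1, w1Rw1
Branch closes: a and ¬a both at w1.
Every branch of the negation's tableau closes; the branch above is one of them.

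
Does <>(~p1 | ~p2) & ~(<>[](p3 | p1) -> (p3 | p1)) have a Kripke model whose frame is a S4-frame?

Satisfiable (open branch found)

1. <>(~p1 | ~p2) & ~(<>[](p3 | p1) -> (p3 | p1)), 0
2. <>(~p1 | ~p2), 0
3. ~(<>[](p3 | p1) -> (p3 | p1)), 0
4. <>[](p3 | p1), 0
5. ~(p3 | p1), 0
6. ~p3, 0
7. ~p1, 0
8. ~p1 | ~p2, 1
9. ~p2, 1
10. [](p3 | p1), 2
11. p3 | p1, 2
12. p1, 2
Accessibility: 0R0, 0R1, 0R2, 1R1, 2R2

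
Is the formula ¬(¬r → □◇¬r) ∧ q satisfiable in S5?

Unsatisfiable (every branch closes)

1. ¬(¬r → □◇¬r) ∧ q, 0
2. ¬(¬r → □◇¬r), 0   [∧-rule on 1]
3. q, 0   [∧-rule on 1]
4. ¬r, 0   [¬→-rule on 2]
5. ¬□◇¬r, 0   [¬→-rule on 2]
6. ¬◇¬r, 1   [¬□-rule on 5: fresh world 1, 0R1]
7. r, 0   [¬◇-rule on 6 via 1R0]
Accessibility: 0R0, 0R1, 1R0, 1R1
Branch closes: r and ¬r both at 0.
All branches of the tableau close; one closing branch shown above.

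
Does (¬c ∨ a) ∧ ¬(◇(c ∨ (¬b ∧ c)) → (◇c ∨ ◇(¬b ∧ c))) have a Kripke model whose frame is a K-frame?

1. (¬c ∨ a) ∧ ¬(◇(c ∨ (¬b ∧ c)) → (◇c ∨ ◇(¬b ∧ c))), w0
2. ¬c ∨ a, w0
3. ¬(◇(c ∨ (¬b ∧ c)) → (◇c ∨ ◇(¬b ∧ c))), w0
4. ◇(c ∨ (¬b ∧ c)), w0
5. ¬(◇c ∨ ◇(¬b ∧ c)), w0
6. ¬◇c, w0
7. ¬◇(¬b ∧ c), w0
8. a, w0
9. c ∨ (¬b ∧ c), w1
10. ¬c, w1
11. ¬(¬b ∧ c), w1
12. ¬b ∧ c, w1
13. ¬b, w1
14. c, w1
Accessibility: w0Rw1
Branch closes: c and ¬c both at w1.
(One branch shown.) All branches close.

No, unsatisfiable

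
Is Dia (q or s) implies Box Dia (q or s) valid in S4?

Tableau for the negation not (Dia (q or s) implies Box Dia (q or s)):
1. not (Dia (q or s) implies Box Dia (q or s)), 0
2. Dia (q or s), 0
3. not Box Dia (q or s), 0
4. q or s, 1
5. s, 1
6. not Dia (q or s), 2
7. not (q or s), 2
8. not q, 2
9. not s, 2
Accessibility: 0R0, 0R1, 0R2, 1R1, 2R2
The negation has an open branch (countermodel exists).

No, not valid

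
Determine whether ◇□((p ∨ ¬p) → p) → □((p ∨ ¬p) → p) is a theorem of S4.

No, not valid

Tableau for the negation ¬(◇□((p ∨ ¬p) → p) → □((p ∨ ¬p) → p)):
1. ¬(◇□((p ∨ ¬p) → p) → □((p ∨ ¬p) → p)), w0
2. ◇□((p ∨ ¬p) → p), w0   [¬→-rule on 1]
3. ¬□((p ∨ ¬p) → p), w0   [¬→-rule on 1]
4. □((p ∨ ¬p) → p), w1   [◇-rule on 2: fresh world w1, w0Rw1]
5. (p ∨ ¬p) → p, w1   [□-rule on 4 via w1Rw1]
6. p, w1   [→-rule on 5 (branches; this branch)]
7. ¬((p ∨ ¬p) → p), w2   [¬□-rule on 3: fresh world w2, w0Rw2]
8. p ∨ ¬p, w2   [¬→-rule on 7]
9. ¬p, w2   [¬→-rule on 7]
Accessibility: w0Rw0, w0Rw1, w0Rw2, w1Rw1, w2Rw2
The negation has an open branch (countermodel exists).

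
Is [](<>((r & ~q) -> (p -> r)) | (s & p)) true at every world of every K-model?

No, not valid

Tableau for the negation ~[](<>((r & ~q) -> (p -> r)) | (s & p)):
1. ~[](<>((r & ~q) -> (p -> r)) | (s & p)), 0
2. ~(<>((r & ~q) -> (p -> r)) | (s & p)), 1
3. ~<>((r & ~q) -> (p -> r)), 1
4. ~(s & p), 1
5. ~p, 1
Accessibility: 0R1
The negation has an open branch (countermodel exists).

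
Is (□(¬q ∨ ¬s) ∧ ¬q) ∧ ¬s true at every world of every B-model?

Not valid

Tableau for the negation ¬((□(¬q ∨ ¬s) ∧ ¬q) ∧ ¬s):
1. ¬((□(¬q ∨ ¬s) ∧ ¬q) ∧ ¬s), u
2. s, u
Accessibility: uRu
The negation has an open branch (countermodel exists).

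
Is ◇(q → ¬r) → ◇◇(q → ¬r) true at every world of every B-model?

Tableau for the negation ¬(◇(q → ¬r) → ◇◇(q → ¬r)):
1. ¬(◇(q → ¬r) → ◇◇(q → ¬r)), 0
2. ◇(q → ¬r), 0
3. ¬◇◇(q → ¬r), 0
4. ¬◇(q → ¬r), 0
5. ¬(q → ¬r), 0
6. q, 0
7. r, 0
8. q → ¬r, 1
9. ¬◇(q → ¬r), 1
10. ¬(q → ¬r), 1
11. q, 1
12. r, 1
13. ¬r, 1
Accessibility: 0R0, 0R1, 1R0, 1R1
Branch closes: r and ¬r both at 1.
All branches of the negation close; one closing branch shown above.

Valid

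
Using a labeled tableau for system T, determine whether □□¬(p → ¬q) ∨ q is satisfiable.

1. □□¬(p → ¬q) ∨ q, w0
2. q, w0   [∨-rule on 1 (branches; this branch)]
Accessibility: w0Rw0

Satisfiable (open branch found)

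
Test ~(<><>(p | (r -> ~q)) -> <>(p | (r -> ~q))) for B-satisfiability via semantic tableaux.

1. ~(<><>(p | (r -> ~q)) -> <>(p | (r -> ~q))), u
2. <><>(p | (r -> ~q)), u
3. ~<>(p | (r -> ~q)), u
4. ~(p | (r -> ~q)), u
5. ~p, u
6. ~(r -> ~q), u
7. r, u
8. q, u
9. <>(p | (r -> ~q)), v
10. ~(p | (r -> ~q)), v
11. ~p, v
12. ~(r -> ~q), v
13. r, v
14. q, v
15. p | (r -> ~q), w
16. r -> ~q, w
17. ~q, w
Accessibility: uRu, uRv, vRu, vRv, vRw, wRv, wRw

Satisfiable (open branch found)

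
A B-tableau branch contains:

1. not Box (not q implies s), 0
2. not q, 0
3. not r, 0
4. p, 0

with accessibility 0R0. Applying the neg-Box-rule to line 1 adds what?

a fresh world 1 with 0R1, and not (not q implies s) at 1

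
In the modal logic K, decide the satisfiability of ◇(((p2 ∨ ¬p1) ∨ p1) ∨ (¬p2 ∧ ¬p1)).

Satisfiable

1. ◇(((p2 ∨ ¬p1) ∨ p1) ∨ (¬p2 ∧ ¬p1)), u
2. ((p2 ∨ ¬p1) ∨ p1) ∨ (¬p2 ∧ ¬p1), v
3. ¬p2 ∧ ¬p1, v
4. ¬p2, v
5. ¬p1, v
Accessibility: uRv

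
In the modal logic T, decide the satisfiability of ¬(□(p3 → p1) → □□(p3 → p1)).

1. ¬(□(p3 → p1) → □□(p3 → p1)), 0
2. □(p3 → p1), 0
3. ¬□□(p3 → p1), 0
4. p3 → p1, 0
5. p1, 0
6. ¬□(p3 → p1), 1
7. p3 → p1, 1
8. p1, 1
9. ¬(p3 → p1), 2
10. p3, 2
11. ¬p1, 2
Accessibility: 0R0, 0R1, 1R1, 1R2, 2R2

Yes, satisfiable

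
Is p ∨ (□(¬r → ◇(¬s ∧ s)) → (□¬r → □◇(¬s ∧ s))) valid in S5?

Tableau for the negation ¬(p ∨ (□(¬r → ◇(¬s ∧ s)) → (□¬r → □◇(¬s ∧ s)))):
1. ¬(p ∨ (□(¬r → ◇(¬s ∧ s)) → (□¬r → □◇(¬s ∧ s)))), w0
2. ¬p, w0
3. ¬(□(¬r → ◇(¬s ∧ s)) → (□¬r → □◇(¬s ∧ s))), w0
4. □(¬r → ◇(¬s ∧ s)), w0
5. ¬(□¬r → □◇(¬s ∧ s)), w0
6. □¬r, w0
7. ¬□◇(¬s ∧ s), w0
8. ¬r → ◇(¬s ∧ s), w0
9. ¬r, w0
10. ◇(¬s ∧ s), w0
11. ¬◇(¬s ∧ s), w1
12. ¬r → ◇(¬s ∧ s), w1
13. ¬r, w1
14. ¬(¬s ∧ s), w0
15. ¬(¬s ∧ s), w1
16. ◇(¬s ∧ s), w1
17. ¬s, w0
18. ¬s, w1
19. ¬s ∧ s, w2
20. ¬s, w2
21. s, w2
Accessibility: w0Rw0, w0Rw1, w0Rw2, w1Rw0, w1Rw1, w1Rw2, w2Rw0, w2Rw1, w2Rw2
Branch closes: s and ¬s both at w2.
All branches of the negation close; one closing branch shown above.

Valid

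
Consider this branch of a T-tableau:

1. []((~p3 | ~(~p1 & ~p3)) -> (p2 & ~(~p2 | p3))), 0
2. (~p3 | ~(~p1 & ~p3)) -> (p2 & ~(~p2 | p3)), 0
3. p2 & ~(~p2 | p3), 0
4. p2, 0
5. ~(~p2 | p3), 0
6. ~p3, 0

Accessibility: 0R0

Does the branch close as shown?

Open

No atom appears with both signs at the same world.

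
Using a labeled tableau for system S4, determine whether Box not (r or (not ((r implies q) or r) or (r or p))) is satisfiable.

1. Box not (r or (not ((r implies q) or r) or (r or p))), u
2. not (r or (not ((r implies q) or r) or (r or p))), u
3. not r, u
4. not (not ((r implies q) or r) or (r or p)), u
5. (r implies q) or r, u
6. not (r or p), u
7. not p, u
8. r implies q, u
9. q, u
Accessibility: uRu

Yes, satisfiable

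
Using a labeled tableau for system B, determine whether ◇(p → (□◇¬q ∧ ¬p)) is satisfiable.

Satisfiable (open branch found)

1. ◇(p → (□◇¬q ∧ ¬p)), 0
2. p → (□◇¬q ∧ ¬p), 1
3. □◇¬q ∧ ¬p, 1
4. □◇¬q, 1
5. ¬p, 1
6. ◇¬q, 0
7. ◇¬q, 1
8. ¬q, 2
9. ¬q, 3
10. ◇¬q, 3
11. ¬q, 4
Accessibility: 0R0, 0R1, 0R2, 1R0, 1R1, 1R3, 2R0, 2R2, 3R1, 3R3, 3R4, 4R3, 4R4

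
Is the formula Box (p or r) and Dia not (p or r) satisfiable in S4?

1. Box (p or r) and Dia not (p or r), u
2. Box (p or r), u   [and-rule on 1]
3. Dia not (p or r), u   [and-rule on 1]
4. p or r, u   [Box-rule on 2 via uRu]
5. r, u   [or-rule on 4 (branches; this branch)]
6. not (p or r), v   [Dia-rule on 3: fresh world v, uRv]
7. not p, v   [neg-or-rule on 6]
8. not r, v   [neg-or-rule on 6]
9. p or r, v   [Box-rule on 2 via uRv]
10. r, v   [or-rule on 9 (branches; this branch)]
Accessibility: uRu, uRv, vRv
Branch closes: r and not r both at v.
(One branch shown.) All branches close.

Unsatisfiable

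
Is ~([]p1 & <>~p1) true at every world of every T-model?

Valid in T

Tableau for the negation []p1 & <>~p1:
1. []p1 & <>~p1, w0
2. []p1, w0   [&-rule on 1]
3. <>~p1, w0   [&-rule on 1]
4. p1, w0   [[]-rule on 2 via w0Rw0]
5. ~p1, w1   [<>-rule on 3: fresh world w1, w0Rw1]
6. p1, w1   [[]-rule on 2 via w0Rw1]
Accessibility: w0Rw0, w0Rw1, w1Rw1
Branch closes: p1 and ~p1 both at w1.
Every branch of the negation's tableau closes; the branch above is one of them.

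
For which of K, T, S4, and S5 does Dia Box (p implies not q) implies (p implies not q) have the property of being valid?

S5

S4-tableau for the negation not (Dia Box (p implies not q) implies (p implies not q)):
1. not (Dia Box (p implies not q) implies (p implies not q)), 0
2. Dia Box (p implies not q), 0   [neg-implies-rule on 1]
3. not (p implies not q), 0   [neg-implies-rule on 1]
4. p, 0   [neg-implies-rule on 3]
5. q, 0   [neg-implies-rule on 3]
6. Box (p implies not q), 1   [Dia-rule on 2: fresh world 1, 0R1]
7. p implies not q, 1   [Box-rule on 6 via 1R1]
8. not q, 1   [implies-rule on 7 (branches; this branch)]
Accessibility: 0R0, 0R1, 1R1
Complete open branch: countermodel on an S4-frame, so not valid in S4, nor in K, T (the same frame is also a K-frame and a T-frame).
S5-tableau for the negation not (Dia Box (p implies not q) implies (p implies not q)):
1. not (Dia Box (p implies not q) implies (p implies not q)), 0
2. Dia Box (p implies not q), 0   [neg-implies-rule on 1]
3. not (p implies not q), 0   [neg-implies-rule on 1]
4. p, 0   [neg-implies-rule on 3]
5. q, 0   [neg-implies-rule on 3]
6. Box (p implies not q), 1   [Dia-rule on 2: fresh world 1, 0R1]
7. p implies not q, 0   [Box-rule on 6 via 1R0]
8. p implies not q, 1   [Box-rule on 6 via 1R1]
9. not q, 0   [implies-rule on 7 (branches; this branch)]
Accessibility: 0R0, 0R1, 1R0, 1R1
Branch closes: q and not q both at 0.
Every branch closes (one shown): valid in S5.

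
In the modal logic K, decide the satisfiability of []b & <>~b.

No, unsatisfiable

1. []b & <>~b, w0
2. []b, w0   [&-rule on 1]
3. <>~b, w0   [&-rule on 1]
4. ~b, w1   [<>-rule on 3: fresh world w1, w0Rw1]
5. b, w1   [[]-rule on 2 via w0Rw1]
Accessibility: w0Rw1
Branch closes: b and ~b both at w1.
(One branch shown.) All branches close.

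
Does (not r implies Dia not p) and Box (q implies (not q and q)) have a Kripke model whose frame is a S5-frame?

Satisfiable

1. (not r implies Dia not p) and Box (q implies (not q and q)), w0
2. not r implies Dia not p, w0
3. Box (q implies (not q and q)), w0
4. q implies (not q and q), w0
5. Dia not p, w0
6. not q, w0
7. not p, w1
8. q implies (not q and q), w1
9. not q, w1
Accessibility: w0Rw0, w0Rw1, w1Rw0, w1Rw1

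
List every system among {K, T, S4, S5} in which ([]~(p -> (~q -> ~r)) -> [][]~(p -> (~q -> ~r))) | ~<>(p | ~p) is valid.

S4, S5

S4-tableau for the negation ~(([]~(p -> (~q -> ~r)) -> [][]~(p -> (~q -> ~r))) | ~<>(p | ~p)):
1. ~(([]~(p -> (~q -> ~r)) -> [][]~(p -> (~q -> ~r))) | ~<>(p | ~p)), u
2. ~([]~(p -> (~q -> ~r)) -> [][]~(p -> (~q -> ~r))), u
3. <>(p | ~p), u
4. []~(p -> (~q -> ~r)), u
5. ~[][]~(p -> (~q -> ~r)), u
6. ~(p -> (~q -> ~r)), u
7. p, u
8. ~(~q -> ~r), u
9. ~q, u
10. r, u
11. p | ~p, v
12. ~(p -> (~q -> ~r)), v
13. p, v
14. ~(~q -> ~r), v
15. ~q, v
16. r, v
17. ~[]~(p -> (~q -> ~r)), w
18. ~(p -> (~q -> ~r)), w
19. p, w
20. ~(~q -> ~r), w
21. ~q, w
22. r, w
23. p -> (~q -> ~r), x
24. ~(p -> (~q -> ~r)), x
25. p, x
26. ~(~q -> ~r), x
27. ~q, x
28. r, x
29. ~q -> ~r, x
30. ~r, x
Accessibility: uRu, uRv, uRw, uRx, vRv, wRw, wRx, xRx
Branch closes: r and ~r both at x.
Every branch closes (one shown): valid in S4, hence also in S5 (every theorem of S4 is a theorem of S5).
T-tableau for the negation ~(([]~(p -> (~q -> ~r)) -> [][]~(p -> (~q -> ~r))) | ~<>(p | ~p)):
1. ~(([]~(p -> (~q -> ~r)) -> [][]~(p -> (~q -> ~r))) | ~<>(p | ~p)), u
2. ~([]~(p -> (~q -> ~r)) -> [][]~(p -> (~q -> ~r))), u
3. <>(p | ~p), u
4. []~(p -> (~q -> ~r)), u
5. ~[][]~(p -> (~q -> ~r)), u
6. ~(p -> (~q -> ~r)), u
7. p, u
8. ~(~q -> ~r), u
9. ~q, u
10. r, u
11. p | ~p, v
12. ~(p -> (~q -> ~r)), v
13. p, v
14. ~(~q -> ~r), v
15. ~q, v
16. r, v
17. ~[]~(p -> (~q -> ~r)), w
18. ~(p -> (~q -> ~r)), w
19. p, w
20. ~(~q -> ~r), w
21. ~q, w
22. r, w
23. p -> (~q -> ~r), x
24. ~q -> ~r, x
25. ~r, x
Accessibility: uRu, uRv, uRw, vRv, wRw, wRx, xRx
Complete open branch: countermodel on a T-frame, so not valid in T, nor in K (the same frame is also a K-frame).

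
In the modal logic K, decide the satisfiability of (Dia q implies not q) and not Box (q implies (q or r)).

1. (Dia q implies not q) and not Box (q implies (q or r)), u
2. Dia q implies not q, u
3. not Box (q implies (q or r)), u
4. not q, u
5. not (q implies (q or r)), v
6. q, v
7. not (q or r), v
8. not q, v
9. not r, v
Accessibility: uRv
Branch closes: q and not q both at v.
Every branch closes; the branch above is one of them.

Unsatisfiable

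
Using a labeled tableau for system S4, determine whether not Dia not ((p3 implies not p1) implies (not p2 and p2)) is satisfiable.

1. not Dia not ((p3 implies not p1) implies (not p2 and p2)), 0
2. (p3 implies not p1) implies (not p2 and p2), 0   [neg-Dia-rule on 1 via 0R0]
3. not (p3 implies not p1), 0   [implies-rule on 2 (branches; this branch)]
4. p3, 0   [neg-implies-rule on 3]
5. p1, 0   [neg-implies-rule on 3]
Accessibility: 0R0

Satisfiable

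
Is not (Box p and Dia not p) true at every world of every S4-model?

Valid

Tableau for the negation Box p and Dia not p:
1. Box p and Dia not p, w0
2. Box p, w0   [and-rule on 1]
3. Dia not p, w0   [and-rule on 1]
4. p, w0   [Box-rule on 2 via w0Rw0]
5. not p, w1   [Dia-rule on 3: fresh world w1, w0Rw1]
6. p, w1   [Box-rule on 2 via w0Rw1]
Accessibility: w0Rw0, w0Rw1, w1Rw1
Branch closes: p and not p both at w1.
Every branch of the negation's tableau closes; the branch above is one of them.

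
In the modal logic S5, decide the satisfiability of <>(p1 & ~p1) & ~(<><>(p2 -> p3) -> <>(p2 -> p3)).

1. <>(p1 & ~p1) & ~(<><>(p2 -> p3) -> <>(p2 -> p3)), 0
2. <>(p1 & ~p1), 0
3. ~(<><>(p2 -> p3) -> <>(p2 -> p3)), 0
4. <><>(p2 -> p3), 0
5. ~<>(p2 -> p3), 0
6. ~(p2 -> p3), 0
7. p2, 0
8. ~p3, 0
9. p1 & ~p1, 1
10. p1, 1
11. ~p1, 1
Accessibility: 0R0, 0R1, 1R0, 1R1
Branch closes: p1 and ~p1 both at 1.
All branches of the tableau close; one closing branch shown above.

Unsatisfiable (every branch closes)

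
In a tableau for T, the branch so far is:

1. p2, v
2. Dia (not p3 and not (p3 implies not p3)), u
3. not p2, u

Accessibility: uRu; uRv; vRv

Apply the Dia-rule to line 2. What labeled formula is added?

a fresh world w with uRw, and not p3 and not (p3 implies not p3) at w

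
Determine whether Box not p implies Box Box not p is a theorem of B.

Not valid

Tableau for the negation not (Box not p implies Box Box not p):
1. not (Box not p implies Box Box not p), 0
2. Box not p, 0
3. not Box Box not p, 0
4. not p, 0
5. not Box not p, 1
6. not p, 1
7. p, 2
Accessibility: 0R0, 0R1, 1R0, 1R1, 1R2, 2R1, 2R2
The negation has an open branch (countermodel exists).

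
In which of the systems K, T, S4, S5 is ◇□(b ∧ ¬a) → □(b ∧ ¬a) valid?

S5

S5-tableau for the negation ¬(◇□(b ∧ ¬a) → □(b ∧ ¬a)):
1. ¬(◇□(b ∧ ¬a) → □(b ∧ ¬a)), w0
2. ◇□(b ∧ ¬a), w0
3. ¬□(b ∧ ¬a), w0
4. □(b ∧ ¬a), w1
5. b ∧ ¬a, w0
6. b, w0
7. ¬a, w0
8. b ∧ ¬a, w1
9. b, w1
10. ¬a, w1
11. ¬(b ∧ ¬a), w2
12. b ∧ ¬a, w2
13. b, w2
14. ¬a, w2
15. a, w2
Accessibility: w0Rw0, w0Rw1, w0Rw2, w1Rw0, w1Rw1, w1Rw2, w2Rw0, w2Rw1, w2Rw2
Branch closes: a and ¬a both at w2.
Every branch closes (one shown): valid in S5.
S4-tableau for the negation ¬(◇□(b ∧ ¬a) → □(b ∧ ¬a)):
1. ¬(◇□(b ∧ ¬a) → □(b ∧ ¬a)), w0
2. ◇□(b ∧ ¬a), w0
3. ¬□(b ∧ ¬a), w0
4. □(b ∧ ¬a), w1
5. b ∧ ¬a, w1
6. b, w1
7. ¬a, w1
8. ¬(b ∧ ¬a), w2
9. a, w2
Accessibility: w0Rw0, w0Rw1, w0Rw2, w1Rw1, w2Rw2
Complete open branch: countermodel on an S4-frame, so not valid in S4, nor in K, T (the same frame is also a K-frame and a T-frame).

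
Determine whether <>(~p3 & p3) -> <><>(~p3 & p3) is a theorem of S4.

Tableau for the negation ~(<>(~p3 & p3) -> <><>(~p3 & p3)):
1. ~(<>(~p3 & p3) -> <><>(~p3 & p3)), w0
2. <>(~p3 & p3), w0   [~->-rule on 1]
3. ~<><>(~p3 & p3), w0   [~->-rule on 1]
4. ~<>(~p3 & p3), w0   [~<>-rule on 3 via w0Rw0]
5. ~(~p3 & p3), w0   [~<>-rule on 4 via w0Rw0]
6. ~p3, w0   [~&-rule on 5 (branches; this branch)]
7. ~p3 & p3, w1   [<>-rule on 2: fresh world w1, w0Rw1]
8. ~p3, w1   [&-rule on 7]
9. p3, w1   [&-rule on 7]
Accessibility: w0Rw0, w0Rw1, w1Rw1
Branch closes: p3 and ~p3 both at w1.
All branches of the negation close; one closing branch shown above.

Valid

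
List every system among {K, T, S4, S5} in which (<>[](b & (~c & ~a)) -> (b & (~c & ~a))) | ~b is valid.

S4-tableau for the negation ~((<>[](b & (~c & ~a)) -> (b & (~c & ~a))) | ~b):
1. ~((<>[](b & (~c & ~a)) -> (b & (~c & ~a))) | ~b), 0
2. ~(<>[](b & (~c & ~a)) -> (b & (~c & ~a))), 0   [~|-rule on 1]
3. b, 0   [~|-rule on 1]
4. <>[](b & (~c & ~a)), 0   [~->-rule on 2]
5. ~(b & (~c & ~a)), 0   [~->-rule on 2]
6. ~(~c & ~a), 0   [~&-rule on 5 (branches; this branch)]
7. a, 0   [~&-rule on 6 (branches; this branch)]
8. [](b & (~c & ~a)), 1   [<>-rule on 4: fresh world 1, 0R1]
9. b & (~c & ~a), 1   [[]-rule on 8 via 1R1]
10. b, 1   [&-rule on 9]
11. ~c & ~a, 1   [&-rule on 9]
12. ~c, 1   [&-rule on 11]
13. ~a, 1   [&-rule on 11]
Accessibility: 0R0, 0R1, 1R1
Complete open branch: countermodel on an S4-frame, so not valid in S4, nor in K, T (the same frame is also a K-frame and a T-frame).
S5-tableau for the negation ~((<>[](b & (~c & ~a)) -> (b & (~c & ~a))) | ~b):
1. ~((<>[](b & (~c & ~a)) -> (b & (~c & ~a))) | ~b), 0
2. ~(<>[](b & (~c & ~a)) -> (b & (~c & ~a))), 0   [~|-rule on 1]
3. b, 0   [~|-rule on 1]
4. <>[](b & (~c & ~a)), 0   [~->-rule on 2]
5. ~(b & (~c & ~a)), 0   [~->-rule on 2]
6. ~(~c & ~a), 0   [~&-rule on 5 (branches; this branch)]
7. a, 0   [~&-rule on 6 (branches; this branch)]
8. [](b & (~c & ~a)), 1   [<>-rule on 4: fresh world 1, 0R1]
9. b & (~c & ~a), 0   [[]-rule on 8 via 1R0]
10. ~c & ~a, 0   [&-rule on 9]
11. ~c, 0   [&-rule on 10]
12. ~a, 0   [&-rule on 10]
Accessibility: 0R0, 0R1, 1R0, 1R1
Branch closes: a and ~a both at 0.
Every branch closes (one shown): valid in S5.

S5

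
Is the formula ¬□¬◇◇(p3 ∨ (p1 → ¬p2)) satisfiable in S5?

Satisfiable (open branch found)

1. ¬□¬◇◇(p3 ∨ (p1 → ¬p2)), w0
2. ◇◇(p3 ∨ (p1 → ¬p2)), w1   [¬□-rule on 1: fresh world w1, w0Rw1]
3. ◇(p3 ∨ (p1 → ¬p2)), w2   [◇-rule on 2: fresh world w2, w1Rw2]
4. p3 ∨ (p1 → ¬p2), w3   [◇-rule on 3: fresh world w3, w2Rw3]
5. p1 → ¬p2, w3   [∨-rule on 4 (branches; this branch)]
6. ¬p2, w3   [→-rule on 5 (branches; this branch)]
Accessibility: w0Rw0, w0Rw1, w0Rw2, w0Rw3, w1Rw0, w1Rw1, w1Rw2, w1Rw3, w2Rw0, w2Rw1, w2Rw2, w2Rw3, w3Rw0, w3Rw1, w3Rw2, w3Rw3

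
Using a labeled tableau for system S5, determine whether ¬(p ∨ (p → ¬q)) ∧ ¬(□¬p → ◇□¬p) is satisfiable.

Unsatisfiable (every branch closes)

1. ¬(p ∨ (p → ¬q)) ∧ ¬(□¬p → ◇□¬p), w0
2. ¬(p ∨ (p → ¬q)), w0
3. ¬(□¬p → ◇□¬p), w0
4. ¬p, w0
5. ¬(p → ¬q), w0
6. □¬p, w0
7. ¬◇□¬p, w0
8. p, w0
9. q, w0
Accessibility: w0Rw0
Branch closes: p and ¬p both at w0.
Every branch closes; the branch above is one of them.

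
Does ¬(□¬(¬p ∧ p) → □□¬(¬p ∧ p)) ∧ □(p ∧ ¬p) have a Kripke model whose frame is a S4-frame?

Unsatisfiable

1. ¬(□¬(¬p ∧ p) → □□¬(¬p ∧ p)) ∧ □(p ∧ ¬p), 0
2. ¬(□¬(¬p ∧ p) → □□¬(¬p ∧ p)), 0   [∧-rule on 1]
3. □(p ∧ ¬p), 0   [∧-rule on 1]
4. □¬(¬p ∧ p), 0   [¬→-rule on 2]
5. ¬□□¬(¬p ∧ p), 0   [¬→-rule on 2]
6. p ∧ ¬p, 0   [□-rule on 3 via 0R0]
7. p, 0   [∧-rule on 6]
8. ¬p, 0   [∧-rule on 6]
Accessibility: 0R0
Branch closes: p and ¬p both at 0.
All branches of the tableau close; one closing branch shown above.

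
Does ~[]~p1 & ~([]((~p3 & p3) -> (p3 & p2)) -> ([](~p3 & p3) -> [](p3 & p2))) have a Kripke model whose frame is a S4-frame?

1. ~[]~p1 & ~([]((~p3 & p3) -> (p3 & p2)) -> ([](~p3 & p3) -> [](p3 & p2))), w0
2. ~[]~p1, w0   [&-rule on 1]
3. ~([]((~p3 & p3) -> (p3 & p2)) -> ([](~p3 & p3) -> [](p3 & p2))), w0   [&-rule on 1]
4. []((~p3 & p3) -> (p3 & p2)), w0   [~->-rule on 3]
5. ~([](~p3 & p3) -> [](p3 & p2)), w0   [~->-rule on 3]
6. [](~p3 & p3), w0   [~->-rule on 5]
7. ~[](p3 & p2), w0   [~->-rule on 5]
8. (~p3 & p3) -> (p3 & p2), w0   [[]-rule on 4 via w0Rw0]
9. ~p3 & p3, w0   [[]-rule on 6 via w0Rw0]
10. ~p3, w0   [&-rule on 9]
11. p3, w0   [&-rule on 9]
Accessibility: w0Rw0
Branch closes: p3 and ~p3 both at w0.
(One branch shown.) All branches close.

Unsatisfiable (every branch closes)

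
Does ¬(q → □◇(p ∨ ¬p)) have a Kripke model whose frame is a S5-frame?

Unsatisfiable

1. ¬(q → □◇(p ∨ ¬p)), w0
2. q, w0
3. ¬□◇(p ∨ ¬p), w0
4. ¬◇(p ∨ ¬p), w1
5. ¬(p ∨ ¬p), w0
6. ¬p, w0
7. p, w0
Accessibility: w0Rw0, w0Rw1, w1Rw0, w1Rw1
Branch closes: p and ¬p both at w0.
All branches of the tableau close; one closing branch shown above.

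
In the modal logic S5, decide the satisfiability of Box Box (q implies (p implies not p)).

1. Box Box (q implies (p implies not p)), u
2. Box (q implies (p implies not p)), u
3. q implies (p implies not p), u
4. p implies not p, u
5. not p, u
Accessibility: uRu

Satisfiable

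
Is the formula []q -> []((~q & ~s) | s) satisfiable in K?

Yes, satisfiable

1. []q -> []((~q & ~s) | s), 0
2. []((~q & ~s) | s), 0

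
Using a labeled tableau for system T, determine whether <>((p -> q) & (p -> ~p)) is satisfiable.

1. <>((p -> q) & (p -> ~p)), w0
2. (p -> q) & (p -> ~p), w1   [<>-rule on 1: fresh world w1, w0Rw1]
3. p -> q, w1   [&-rule on 2]
4. p -> ~p, w1   [&-rule on 2]
5. q, w1   [->-rule on 3 (branches; this branch)]
6. ~p, w1   [->-rule on 4 (branches; this branch)]
Accessibility: w0Rw0, w0Rw1, w1Rw1

Yes, satisfiable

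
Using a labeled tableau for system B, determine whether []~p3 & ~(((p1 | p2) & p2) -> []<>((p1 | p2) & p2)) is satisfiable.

Unsatisfiable (every branch closes)

1. []~p3 & ~(((p1 | p2) & p2) -> []<>((p1 | p2) & p2)), u
2. []~p3, u
3. ~(((p1 | p2) & p2) -> []<>((p1 | p2) & p2)), u
4. (p1 | p2) & p2, u
5. ~[]<>((p1 | p2) & p2), u
6. p1 | p2, u
7. p2, u
8. ~p3, u
9. ~<>((p1 | p2) & p2), v
10. ~p3, v
11. ~((p1 | p2) & p2), u
12. ~((p1 | p2) & p2), v
13. ~(p1 | p2), u
14. ~p1, u
15. ~p2, u
Accessibility: uRu, uRv, vRu, vRv
Branch closes: p2 and ~p2 both at u.
(One branch shown.) All branches close.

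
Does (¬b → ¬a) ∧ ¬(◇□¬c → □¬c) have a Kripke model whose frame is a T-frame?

1. (¬b → ¬a) ∧ ¬(◇□¬c → □¬c), u
2. ¬b → ¬a, u
3. ¬(◇□¬c → □¬c), u
4. ◇□¬c, u
5. ¬□¬c, u
6. ¬a, u
7. □¬c, v
8. ¬c, v
9. c, w
Accessibility: uRu, uRv, uRw, vRv, wRw

Satisfiable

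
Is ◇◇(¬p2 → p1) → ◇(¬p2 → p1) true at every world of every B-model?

Tableau for the negation ¬(◇◇(¬p2 → p1) → ◇(¬p2 → p1)):
1. ¬(◇◇(¬p2 → p1) → ◇(¬p2 → p1)), w0
2. ◇◇(¬p2 → p1), w0   [¬→-rule on 1]
3. ¬◇(¬p2 → p1), w0   [¬→-rule on 1]
4. ¬(¬p2 → p1), w0   [¬◇-rule on 3 via w0Rw0]
5. ¬p2, w0   [¬→-rule on 4]
6. ¬p1, w0   [¬→-rule on 4]
7. ◇(¬p2 → p1), w1   [◇-rule on 2: fresh world w1, w0Rw1]
8. ¬(¬p2 → p1), w1   [¬◇-rule on 3 via w0Rw1]
9. ¬p2, w1   [¬→-rule on 8]
10. ¬p1, w1   [¬→-rule on 8]
11. ¬p2 → p1, w2   [◇-rule on 7: fresh world w2, w1Rw2]
12. p1, w2   [→-rule on 11 (branches; this branch)]
Accessibility: w0Rw0, w0Rw1, w1Rw0, w1Rw1, w1Rw2, w2Rw1, w2Rw2
The negation has an open branch (countermodel exists).

Invalid (countermodel exists)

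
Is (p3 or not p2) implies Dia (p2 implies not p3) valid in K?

Tableau for the negation not ((p3 or not p2) implies Dia (p2 implies not p3)):
1. not ((p3 or not p2) implies Dia (p2 implies not p3)), u
2. p3 or not p2, u
3. not Dia (p2 implies not p3), u
4. not p2, u
The negation has an open branch (countermodel exists).

Invalid (countermodel exists)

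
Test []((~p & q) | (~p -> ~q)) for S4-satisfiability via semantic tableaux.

1. []((~p & q) | (~p -> ~q)), u
2. (~p & q) | (~p -> ~q), u
3. ~p -> ~q, u
4. ~q, u
Accessibility: uRu

Satisfiable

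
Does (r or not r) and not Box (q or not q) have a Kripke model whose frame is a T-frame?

Unsatisfiable (every branch closes)

1. (r or not r) and not Box (q or not q), 0
2. r or not r, 0   [and-rule on 1]
3. not Box (q or not q), 0   [and-rule on 1]
4. not r, 0   [or-rule on 2 (branches; this branch)]
5. not (q or not q), 1   [neg-Box-rule on 3: fresh world 1, 0R1]
6. not q, 1   [neg-or-rule on 5]
7. q, 1   [neg-or-rule on 5]
Accessibility: 0R0, 0R1, 1R1
Branch closes: q and not q both at 1.
(One branch shown.) All branches close.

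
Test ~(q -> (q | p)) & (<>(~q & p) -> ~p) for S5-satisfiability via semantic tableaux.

Unsatisfiable (every branch closes)

1. ~(q -> (q | p)) & (<>(~q & p) -> ~p), u
2. ~(q -> (q | p)), u
3. <>(~q & p) -> ~p, u
4. q, u
5. ~(q | p), u
6. ~q, u
7. ~p, u
Accessibility: uRu
Branch closes: q and ~q both at u.
All branches of the tableau close; one closing branch shown above.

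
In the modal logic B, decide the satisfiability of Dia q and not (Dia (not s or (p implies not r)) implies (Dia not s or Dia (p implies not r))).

Unsatisfiable (every branch closes)

1. Dia q and not (Dia (not s or (p implies not r)) implies (Dia not s or Dia (p implies not r))), 0
2. Dia q, 0
3. not (Dia (not s or (p implies not r)) implies (Dia not s or Dia (p implies not r))), 0
4. Dia (not s or (p implies not r)), 0
5. not (Dia not s or Dia (p implies not r)), 0
6. not Dia not s, 0
7. not Dia (p implies not r), 0
8. s, 0
9. not (p implies not r), 0
10. p, 0
11. r, 0
12. q, 1
13. s, 1
14. not (p implies not r), 1
15. p, 1
16. r, 1
17. not s or (p implies not r), 2
18. s, 2
19. not (p implies not r), 2
20. p, 2
21. r, 2
22. p implies not r, 2
23. not r, 2
Accessibility: 0R0, 0R1, 0R2, 1R0, 1R1, 2R0, 2R2
Branch closes: r and not r both at 2.
All branches of the tableau close; one closing branch shown above.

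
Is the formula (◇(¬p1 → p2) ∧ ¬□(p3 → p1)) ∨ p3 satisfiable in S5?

Yes, satisfiable

1. (◇(¬p1 → p2) ∧ ¬□(p3 → p1)) ∨ p3, 0
2. p3, 0   [∨-rule on 1 (branches; this branch)]
Accessibility: 0R0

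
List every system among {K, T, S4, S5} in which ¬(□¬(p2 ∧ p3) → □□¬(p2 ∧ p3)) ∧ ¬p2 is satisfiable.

S4-tableau for the formula:
1. ¬(□¬(p2 ∧ p3) → □□¬(p2 ∧ p3)) ∧ ¬p2, 0
2. ¬(□¬(p2 ∧ p3) → □□¬(p2 ∧ p3)), 0
3. ¬p2, 0
4. □¬(p2 ∧ p3), 0
5. ¬□□¬(p2 ∧ p3), 0
6. ¬(p2 ∧ p3), 0
7. ¬p3, 0
8. ¬□¬(p2 ∧ p3), 1
9. ¬(p2 ∧ p3), 1
10. ¬p3, 1
11. p2 ∧ p3, 2
12. p2, 2
13. p3, 2
14. ¬(p2 ∧ p3), 2
15. ¬p3, 2
Accessibility: 0R0, 0R1, 0R2, 1R1, 1R2, 2R2
Branch closes: p3 and ¬p3 both at 2.
Every branch closes (one shown): unsatisfiable in S4, hence also in S5 (every S5-frame is an S4-frame).
T-tableau for the formula:
1. ¬(□¬(p2 ∧ p3) → □□¬(p2 ∧ p3)) ∧ ¬p2, 0
2. ¬(□¬(p2 ∧ p3) → □□¬(p2 ∧ p3)), 0
3. ¬p2, 0
4. □¬(p2 ∧ p3), 0
5. ¬□□¬(p2 ∧ p3), 0
6. ¬(p2 ∧ p3), 0
7. ¬p3, 0
8. ¬□¬(p2 ∧ p3), 1
9. ¬(p2 ∧ p3), 1
10. ¬p3, 1
11. p2 ∧ p3, 2
12. p2, 2
13. p3, 2
Accessibility: 0R0, 0R1, 1R1, 1R2, 2R2
Complete open branch: satisfiable in T, hence also in K (this T-model is also a K-model).

K, T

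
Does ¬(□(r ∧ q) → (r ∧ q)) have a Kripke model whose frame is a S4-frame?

1. ¬(□(r ∧ q) → (r ∧ q)), w0
2. □(r ∧ q), w0
3. ¬(r ∧ q), w0
4. r ∧ q, w0
5. r, w0
6. q, w0
7. ¬q, w0
Accessibility: w0Rw0
Branch closes: q and ¬q both at w0.
Every branch closes; the branch above is one of them.

No, unsatisfiable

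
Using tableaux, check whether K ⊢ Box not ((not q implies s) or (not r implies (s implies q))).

Invalid (countermodel exists)

Tableau for the negation not Box not ((not q implies s) or (not r implies (s implies q))):
1. not Box not ((not q implies s) or (not r implies (s implies q))), w0
2. (not q implies s) or (not r implies (s implies q)), w1
3. not r implies (s implies q), w1
4. s implies q, w1
5. q, w1
Accessibility: w0Rw1
The negation has an open branch (countermodel exists).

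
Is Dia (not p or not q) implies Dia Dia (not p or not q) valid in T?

Valid in T

Tableau for the negation not (Dia (not p or not q) implies Dia Dia (not p or not q)):
1. not (Dia (not p or not q) implies Dia Dia (not p or not q)), 0
2. Dia (not p or not q), 0
3. not Dia Dia (not p or not q), 0
4. not Dia (not p or not q), 0
5. not (not p or not q), 0
6. p, 0
7. q, 0
8. not p or not q, 1
9. not Dia (not p or not q), 1
10. not (not p or not q), 1
11. p, 1
12. q, 1
13. not q, 1
Accessibility: 0R0, 0R1, 1R1
Branch closes: q and not q both at 1.
All branches of the negation close; one closing branch shown above.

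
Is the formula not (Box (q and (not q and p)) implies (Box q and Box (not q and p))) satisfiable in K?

Unsatisfiable

1. not (Box (q and (not q and p)) implies (Box q and Box (not q and p))), 0
2. Box (q and (not q and p)), 0
3. not (Box q and Box (not q and p)), 0
4. not Box (not q and p), 0
5. not (not q and p), 1
6. q and (not q and p), 1
7. q, 1
8. not q and p, 1
9. not q, 1
10. p, 1
Accessibility: 0R1
Branch closes: q and not q both at 1.
All branches of the tableau close; one closing branch shown above.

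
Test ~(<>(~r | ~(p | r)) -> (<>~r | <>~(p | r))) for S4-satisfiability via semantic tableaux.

1. ~(<>(~r | ~(p | r)) -> (<>~r | <>~(p | r))), w0
2. <>(~r | ~(p | r)), w0   [~->-rule on 1]
3. ~(<>~r | <>~(p | r)), w0   [~->-rule on 1]
4. ~<>~r, w0   [~|-rule on 3]
5. ~<>~(p | r), w0   [~|-rule on 3]
6. r, w0   [~<>-rule on 4 via w0Rw0]
7. p | r, w0   [~<>-rule on 5 via w0Rw0]
8. ~r | ~(p | r), w1   [<>-rule on 2: fresh world w1, w0Rw1]
9. r, w1   [~<>-rule on 4 via w0Rw1]
10. p | r, w1   [~<>-rule on 5 via w0Rw1]
11. ~(p | r), w1   [|-rule on 8 (branches; this branch)]
12. ~p, w1   [~|-rule on 11]
13. ~r, w1   [~|-rule on 11]
Accessibility: w0Rw0, w0Rw1, w1Rw1
Branch closes: r and ~r both at w1.
All branches of the tableau close; one closing branch shown above.

Unsatisfiable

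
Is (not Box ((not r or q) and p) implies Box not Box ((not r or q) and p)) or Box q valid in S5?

Tableau for the negation not ((not Box ((not r or q) and p) implies Box not Box ((not r or q) and p)) or Box q):
1. not ((not Box ((not r or q) and p) implies Box not Box ((not r or q) and p)) or Box q), w0
2. not (not Box ((not r or q) and p) implies Box not Box ((not r or q) and p)), w0
3. not Box q, w0
4. not Box ((not r or q) and p), w0
5. not Box not Box ((not r or q) and p), w0
6. not q, w1
7. not ((not r or q) and p), w2
8. not (not r or q), w2
9. r, w2
10. not q, w2
11. Box ((not r or q) and p), w3
12. (not r or q) and p, w0
13. not r or q, w0
14. p, w0
15. (not r or q) and p, w1
16. not r or q, w1
17. p, w1
18. (not r or q) and p, w2
19. not r or q, w2
20. p, w2
21. (not r or q) and p, w3
22. not r or q, w3
23. p, w3
24. q, w0
25. not r, w1
26. q, w2
Accessibility: w0Rw0, w0Rw1, w0Rw2, w0Rw3, w1Rw0, w1Rw1, w1Rw2, w1Rw3, w2Rw0, w2Rw1, w2Rw2, w2Rw3, w3Rw0, w3Rw1, w3Rw2, w3Rw3
Branch closes: q and not q both at w2.
Every branch of the negation's tableau closes; the branch above is one of them.

Yes, valid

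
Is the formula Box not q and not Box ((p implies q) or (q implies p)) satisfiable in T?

1. Box not q and not Box ((p implies q) or (q implies p)), w0
2. Box not q, w0
3. not Box ((p implies q) or (q implies p)), w0
4. not q, w0
5. not ((p implies q) or (q implies p)), w1
6. not (p implies q), w1
7. not (q implies p), w1
8. p, w1
9. not q, w1
10. q, w1
11. not p, w1
Accessibility: w0Rw0, w0Rw1, w1Rw1
Branch closes: q and not q both at w1.
All branches of the tableau close; one closing branch shown above.

Unsatisfiable (every branch closes)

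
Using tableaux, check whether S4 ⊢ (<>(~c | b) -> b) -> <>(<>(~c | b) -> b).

Tableau for the negation ~((<>(~c | b) -> b) -> <>(<>(~c | b) -> b)):
1. ~((<>(~c | b) -> b) -> <>(<>(~c | b) -> b)), 0
2. <>(~c | b) -> b, 0
3. ~<>(<>(~c | b) -> b), 0
4. ~(<>(~c | b) -> b), 0
5. <>(~c | b), 0
6. ~b, 0
7. ~<>(~c | b), 0
8. ~(~c | b), 0
9. c, 0
10. ~c | b, 1
11. ~(<>(~c | b) -> b), 1
12. <>(~c | b), 1
13. ~b, 1
14. ~(~c | b), 1
15. c, 1
16. b, 1
Accessibility: 0R0, 0R1, 1R1
Branch closes: b and ~b both at 1.
All branches of the negation close; one closing branch shown above.

Valid in S4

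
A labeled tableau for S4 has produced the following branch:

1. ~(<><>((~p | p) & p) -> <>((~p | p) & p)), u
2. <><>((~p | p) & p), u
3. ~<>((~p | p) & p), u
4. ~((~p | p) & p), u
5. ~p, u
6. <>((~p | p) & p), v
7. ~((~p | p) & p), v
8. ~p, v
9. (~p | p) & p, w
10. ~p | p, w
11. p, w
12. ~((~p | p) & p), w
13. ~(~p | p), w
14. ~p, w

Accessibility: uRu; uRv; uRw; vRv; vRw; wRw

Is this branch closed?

Closed

Both p and ~p appear at w.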